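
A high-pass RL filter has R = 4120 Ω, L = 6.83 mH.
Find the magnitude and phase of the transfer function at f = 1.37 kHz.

Step 1 — Angular frequency: ω = 2π·1370 = 8608 rad/s.
Step 2 — Transfer function: H(jω) = jωL/(R + jωL).
Step 3 — Numerator jωL = j·58.79; denominator R + jωL = 4120 + j58.79.
Step 4 — H = 0.0002036 + j0.01427.
Step 5 — Magnitude: |H| = 0.01427 (-36.9 dB); phase: φ = 89.2°.

|H| = 0.01427 (-36.9 dB), φ = 89.2°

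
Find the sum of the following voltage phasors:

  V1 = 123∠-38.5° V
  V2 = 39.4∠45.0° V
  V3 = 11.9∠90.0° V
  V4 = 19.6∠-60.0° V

Step 1 — Convert each phasor to rectangular form:
  V1 = 123·(cos(-38.5°) + j·sin(-38.5°)) = 96.26 - j76.57 V
  V2 = 39.4·(cos(45.0°) + j·sin(45.0°)) = 27.86 + j27.86 V
  V3 = 11.9·(cos(90.0°) + j·sin(90.0°)) = 0 + j11.9 V
  V4 = 19.6·(cos(-60.0°) + j·sin(-60.0°)) = 9.8 - j16.97 V
Step 2 — Sum components: V_total = 133.9 - j53.78 V.
Step 3 — Convert to polar: |V_total| = 144.3 V, ∠V_total = -21.9°.

V_total = 144.3∠-21.9° V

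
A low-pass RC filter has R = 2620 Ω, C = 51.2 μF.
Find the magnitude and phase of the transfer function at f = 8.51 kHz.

Step 1 — Angular frequency: ω = 2π·8510 = 5.347e+04 rad/s.
Step 2 — Transfer function: H(jω) = 1/(1 + jωRC).
Step 3 — Denominator: 1 + jωRC = 1 + j·5.347e+04·2620·5.12e-05 = 1 + j7173.
Step 4 — H = 1.944e-08 - j0.0001394.
Step 5 — Magnitude: |H| = 0.0001394 (-77.1 dB); phase: φ = -90.0°.

|H| = 0.0001394 (-77.1 dB), φ = -90.0°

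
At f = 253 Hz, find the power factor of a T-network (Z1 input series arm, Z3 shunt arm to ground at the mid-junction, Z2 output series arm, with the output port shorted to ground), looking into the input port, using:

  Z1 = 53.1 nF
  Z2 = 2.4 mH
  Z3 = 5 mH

Step 1 — Angular frequency: ω = 2π·f = 2π·253 = 1590 rad/s.
Step 2 — Component impedances:
  Z1: Z = 1/(jωC) = -j/(ω·C) = 0 - j1.185e+04 Ω
  Z2: Z = jωL = j·1590·0.0024 = 0 + j3.815 Ω
  Z3: Z = jωL = j·1590·0.005 = 0 + j7.948 Ω
Step 3 — With the output port shorted to ground, the output series arm Z2 runs from the junction to ground; the shunt arm Z3 also runs from the junction to ground. They appear in parallel: Z3 || Z2 = 0 + j2.578 Ω.
Step 4 — Series with input arm Z1: Z_in = Z1 + (Z3 || Z2) = 0 - j1.184e+04 Ω = 1.184e+04∠-90.0° Ω.
Step 5 — Power factor: PF = cos(φ) = Re(Z)/|Z| = 0/1.184e+04 = 0.
Step 6 — Type: Im(Z) = -1.184e+04 ⇒ leading (phase φ = -90.0°).

PF = 0 (leading, φ = -90.0°)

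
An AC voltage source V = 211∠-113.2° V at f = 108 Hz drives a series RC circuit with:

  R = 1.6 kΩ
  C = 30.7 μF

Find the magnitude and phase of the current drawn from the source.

Step 1 — Angular frequency: ω = 2π·f = 2π·108 = 678.6 rad/s.
Step 2 — Component impedances:
  R: Z = R = 1600 Ω
  C: Z = 1/(jωC) = -j/(ω·C) = 0 - j48 Ω
Step 3 — Series combination: Z_total = R + C = 1600 - j48 Ω = 1601∠-1.7° Ω.
Step 4 — Source phasor: V = 211∠-113.2° V = -83.12 - j193.9 V.
Step 5 — Ohm's law: I = V / Z_total = (-83.12 - j193.9) / (1600 - j48) = -0.04827 - j0.1227 A.
Step 6 — Convert to polar: |I| = 0.1318 A, ∠I = -111.5°.

I = 0.1318∠-111.5° A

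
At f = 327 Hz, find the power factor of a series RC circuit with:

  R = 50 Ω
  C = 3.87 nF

Step 1 — Angular frequency: ω = 2π·f = 2π·327 = 2055 rad/s.
Step 2 — Component impedances:
  R: Z = R = 50 Ω
  C: Z = 1/(jωC) = -j/(ω·C) = 0 - j1.258e+05 Ω
Step 3 — Series combination: Z_total = R + C = 50 - j1.258e+05 Ω = 1.258e+05∠-90.0° Ω.
Step 4 — Power factor: PF = cos(φ) = Re(Z)/|Z| = 50/1.2577e+05 = 0.0003976.
Step 5 — Type: Im(Z) = -1.258e+05 ⇒ leading (phase φ = -90.0°).

PF = 0.0003976 (leading, φ = -90.0°)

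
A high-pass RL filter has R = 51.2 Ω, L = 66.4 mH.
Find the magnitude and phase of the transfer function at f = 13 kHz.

Step 1 — Angular frequency: ω = 2π·1.3e+04 = 8.168e+04 rad/s.
Step 2 — Transfer function: H(jω) = jωL/(R + jωL).
Step 3 — Numerator jωL = j·5424; denominator R + jωL = 51.2 + j5424.
Step 4 — H = 0.9999 + j0.009439.
Step 5 — Magnitude: |H| = 1 (-0.0 dB); phase: φ = 0.5°.

|H| = 1 (-0.0 dB), φ = 0.5°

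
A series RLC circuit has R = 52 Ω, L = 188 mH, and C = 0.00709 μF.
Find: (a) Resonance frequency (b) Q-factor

Step 1 — Resonance condition Im(Z)=0 gives ω₀ = 1/√(LC).
Step 2 — ω₀ = 1/√(0.188·7.09e-09) = 2.739e+04 rad/s.
Step 3 — f₀ = ω₀/(2π) = 4359 Hz.
Step 4 — Series Q: Q = ω₀L/R = 2.739e+04·0.188/52 = 99.03.

(a) f₀ = 4359 Hz  (b) Q = 99.03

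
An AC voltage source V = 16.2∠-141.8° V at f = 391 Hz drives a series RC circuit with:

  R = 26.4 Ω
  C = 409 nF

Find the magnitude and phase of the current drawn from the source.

Step 1 — Angular frequency: ω = 2π·f = 2π·391 = 2457 rad/s.
Step 2 — Component impedances:
  R: Z = R = 26.4 Ω
  C: Z = 1/(jωC) = -j/(ω·C) = 0 - j995.2 Ω
Step 3 — Series combination: Z_total = R + C = 26.4 - j995.2 Ω = 995.6∠-88.5° Ω.
Step 4 — Source phasor: V = 16.2∠-141.8° V = -12.73 - j10.02 V.
Step 5 — Ohm's law: I = V / Z_total = (-12.73 - j10.02) / (26.4 - j995.2) = 0.00972 - j0.01305 A.
Step 6 — Convert to polar: |I| = 0.01627 A, ∠I = -53.3°.

I = 0.01627∠-53.3° A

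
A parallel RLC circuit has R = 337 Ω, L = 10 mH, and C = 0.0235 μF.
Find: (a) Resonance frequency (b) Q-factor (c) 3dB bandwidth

Step 1 — Resonance: ω₀ = 1/√(LC) = 1/√(0.01·2.35e-08) = 6.523e+04 rad/s.
Step 2 — f₀ = ω₀/(2π) = 1.038e+04 Hz.
Step 3 — Parallel Q: Q = R/(ω₀L) = 337/(6.523e+04·0.01) = 0.5166.
Step 4 — Bandwidth: Δω = ω₀/Q = 1.263e+05 rad/s; BW = Δω/(2π) = 2.01e+04 Hz.

(a) f₀ = 1.038e+04 Hz  (b) Q = 0.5166  (c) BW = 2.01e+04 Hz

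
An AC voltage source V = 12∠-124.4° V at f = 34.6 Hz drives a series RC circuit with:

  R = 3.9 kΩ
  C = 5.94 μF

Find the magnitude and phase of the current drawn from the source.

Step 1 — Angular frequency: ω = 2π·f = 2π·34.6 = 217.4 rad/s.
Step 2 — Component impedances:
  R: Z = R = 3900 Ω
  C: Z = 1/(jωC) = -j/(ω·C) = 0 - j774.4 Ω
Step 3 — Series combination: Z_total = R + C = 3900 - j774.4 Ω = 3976∠-11.2° Ω.
Step 4 — Source phasor: V = 12∠-124.4° V = -6.78 - j9.901 V.
Step 5 — Ohm's law: I = V / Z_total = (-6.78 - j9.901) / (3900 - j774.4) = -0.001187 - j0.002775 A.
Step 6 — Convert to polar: |I| = 0.003018 A, ∠I = -113.2°.

I = 0.003018∠-113.2° A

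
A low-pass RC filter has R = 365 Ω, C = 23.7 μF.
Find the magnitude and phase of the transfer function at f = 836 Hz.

Step 1 — Angular frequency: ω = 2π·836 = 5253 rad/s.
Step 2 — Transfer function: H(jω) = 1/(1 + jωRC).
Step 3 — Denominator: 1 + jωRC = 1 + j·5253·365·2.37e-05 = 1 + j45.44.
Step 4 — H = 0.0004841 - j0.022.
Step 5 — Magnitude: |H| = 0.022 (-33.2 dB); phase: φ = -88.7°.

|H| = 0.022 (-33.2 dB), φ = -88.7°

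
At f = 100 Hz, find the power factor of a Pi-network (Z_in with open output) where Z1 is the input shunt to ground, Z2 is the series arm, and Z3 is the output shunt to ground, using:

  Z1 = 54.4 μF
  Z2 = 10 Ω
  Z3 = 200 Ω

Step 1 — Angular frequency: ω = 2π·f = 2π·100 = 628.3 rad/s.
Step 2 — Component impedances:
  Z1: Z = 1/(jωC) = -j/(ω·C) = 0 - j29.26 Ω
  Z2: Z = R = 10 Ω
  Z3: Z = R = 200 Ω
Step 3 — With open output, the series arm Z2 and the output shunt Z3 appear in series to ground: Z2 + Z3 = 210 Ω.
Step 4 — Parallel with input shunt Z1: Z_in = Z1 || (Z2 + Z3) = 3.998 - j28.7 Ω = 28.98∠-82.1° Ω.
Step 5 — Power factor: PF = cos(φ) = Re(Z)/|Z| = 3.998/28.98 = 0.138.
Step 6 — Type: Im(Z) = -28.7 ⇒ leading (phase φ = -82.1°).

PF = 0.138 (leading, φ = -82.1°)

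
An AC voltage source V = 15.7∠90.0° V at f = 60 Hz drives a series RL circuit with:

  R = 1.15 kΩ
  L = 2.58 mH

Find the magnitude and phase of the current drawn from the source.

Step 1 — Angular frequency: ω = 2π·f = 2π·60 = 377 rad/s.
Step 2 — Component impedances:
  R: Z = R = 1150 Ω
  L: Z = jωL = j·377·0.00258 = 0 + j0.9726 Ω
Step 3 — Series combination: Z_total = R + L = 1150 + j0.9726 Ω = 1150∠0.0° Ω.
Step 4 — Source phasor: V = 15.7∠90.0° V = 0 + j15.7 V.
Step 5 — Ohm's law: I = V / Z_total = (0 + j15.7) / (1150 + j0.9726) = 1.155e-05 + j0.01365 A.
Step 6 — Convert to polar: |I| = 0.01365 A, ∠I = 90.0°.

I = 0.01365∠90.0° A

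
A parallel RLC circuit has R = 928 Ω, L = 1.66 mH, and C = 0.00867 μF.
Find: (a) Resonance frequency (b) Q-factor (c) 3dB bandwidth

Step 1 — Resonance: ω₀ = 1/√(LC) = 1/√(0.00166·8.67e-09) = 2.636e+05 rad/s.
Step 2 — f₀ = ω₀/(2π) = 4.195e+04 Hz.
Step 3 — Parallel Q: Q = R/(ω₀L) = 928/(2.636e+05·0.00166) = 2.121.
Step 4 — Bandwidth: Δω = ω₀/Q = 1.243e+05 rad/s; BW = Δω/(2π) = 1.978e+04 Hz.

(a) f₀ = 4.195e+04 Hz  (b) Q = 2.121  (c) BW = 1.978e+04 Hz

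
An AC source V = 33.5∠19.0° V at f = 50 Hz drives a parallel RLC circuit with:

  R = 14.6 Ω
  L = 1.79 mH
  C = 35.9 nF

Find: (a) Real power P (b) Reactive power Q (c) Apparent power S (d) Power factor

Step 1 — Angular frequency: ω = 2π·f = 2π·50 = 314.2 rad/s.
Step 2 — Component impedances:
  R: Z = R = 14.6 Ω
  L: Z = jωL = j·314.2·0.00179 = 0 + j0.5623 Ω
  C: Z = 1/(jωC) = -j/(ω·C) = 0 - j8.867e+04 Ω
Step 3 — Parallel combination: 1/Z_total = 1/R + 1/L + 1/C; Z_total = 0.02163 + j0.5615 Ω = 0.5619∠87.8° Ω.
Step 4 — Source phasor: V = 33.5∠19.0° V = 31.67 + j10.91 V.
Step 5 — Current: I = V / Z = 21.56 - j55.58 A = 59.62∠-68.8° A.
Step 6 — Complex power: S = V·I* = 76.87 + j1996 VA.
Step 7 — Real power: P = Re(S) = 76.87 W.
Step 8 — Reactive power: Q = Im(S) = 1996 VAR.
Step 9 — Apparent power: |S| = 1997 VA.
Step 10 — Power factor: PF = P/|S| = 0.03849 (lagging).

(a) P = 76.87 W  (b) Q = 1996 VAR  (c) S = 1997 VA  (d) PF = 0.03849 (lagging)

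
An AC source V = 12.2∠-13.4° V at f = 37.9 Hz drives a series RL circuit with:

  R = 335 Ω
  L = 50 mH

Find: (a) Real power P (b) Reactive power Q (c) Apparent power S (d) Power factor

Step 1 — Angular frequency: ω = 2π·f = 2π·37.9 = 238.1 rad/s.
Step 2 — Component impedances:
  R: Z = R = 335 Ω
  L: Z = jωL = j·238.1·0.05 = 0 + j11.91 Ω
Step 3 — Series combination: Z_total = R + L = 335 + j11.91 Ω = 335.2∠2.0° Ω.
Step 4 — Source phasor: V = 12.2∠-13.4° V = 11.87 - j2.827 V.
Step 5 — Current: I = V / Z = 0.03508 - j0.009687 A = 0.03639∠-15.4° A.
Step 6 — Complex power: S = V·I* = 0.4437 + j0.01577 VA.
Step 7 — Real power: P = Re(S) = 0.4437 W.
Step 8 — Reactive power: Q = Im(S) = 0.01577 VAR.
Step 9 — Apparent power: |S| = 0.444 VA.
Step 10 — Power factor: PF = P/|S| = 0.9994 (lagging).

(a) P = 0.4437 W  (b) Q = 0.01577 VAR  (c) S = 0.444 VA  (d) PF = 0.9994 (lagging)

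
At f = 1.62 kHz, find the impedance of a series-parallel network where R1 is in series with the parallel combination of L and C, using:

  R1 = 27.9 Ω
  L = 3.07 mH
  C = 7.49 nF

Step 1 — Angular frequency: ω = 2π·f = 2π·1620 = 1.018e+04 rad/s.
Step 2 — Component impedances:
  R1: Z = R = 27.9 Ω
  L: Z = jωL = j·1.018e+04·0.00307 = 0 + j31.25 Ω
  C: Z = 1/(jωC) = -j/(ω·C) = 0 - j1.312e+04 Ω
Step 3 — Parallel branch: L || C = 1/(1/L + 1/C) = 0 + j31.32 Ω.
Step 4 — Series with R1: Z_total = R1 + (L || C) = 27.9 + j31.32 Ω = 41.95∠48.3° Ω.

Z = 27.9 + j31.32 Ω = 41.95∠48.3° Ω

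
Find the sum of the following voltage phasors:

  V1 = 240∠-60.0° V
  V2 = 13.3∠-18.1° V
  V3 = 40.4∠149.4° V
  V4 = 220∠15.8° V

Step 1 — Convert each phasor to rectangular form:
  V1 = 240·(cos(-60.0°) + j·sin(-60.0°)) = 120 - j207.8 V
  V2 = 13.3·(cos(-18.1°) + j·sin(-18.1°)) = 12.64 - j4.132 V
  V3 = 40.4·(cos(149.4°) + j·sin(149.4°)) = -34.77 + j20.57 V
  V4 = 220·(cos(15.8°) + j·sin(15.8°)) = 211.7 + j59.9 V
Step 2 — Sum components: V_total = 309.6 - j131.5 V.
Step 3 — Convert to polar: |V_total| = 336.3 V, ∠V_total = -23.0°.

V_total = 336.3∠-23.0° V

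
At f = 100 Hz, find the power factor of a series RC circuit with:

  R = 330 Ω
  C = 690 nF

Step 1 — Angular frequency: ω = 2π·f = 2π·100 = 628.3 rad/s.
Step 2 — Component impedances:
  R: Z = R = 330 Ω
  C: Z = 1/(jωC) = -j/(ω·C) = 0 - j2307 Ω
Step 3 — Series combination: Z_total = R + C = 330 - j2307 Ω = 2330∠-81.9° Ω.
Step 4 — Power factor: PF = cos(φ) = Re(Z)/|Z| = 330/2330 = 0.1416.
Step 5 — Type: Im(Z) = -2307 ⇒ leading (phase φ = -81.9°).

PF = 0.1416 (leading, φ = -81.9°)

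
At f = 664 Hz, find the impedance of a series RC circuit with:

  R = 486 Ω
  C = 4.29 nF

Step 1 — Angular frequency: ω = 2π·f = 2π·664 = 4172 rad/s.
Step 2 — Component impedances:
  R: Z = R = 486 Ω
  C: Z = 1/(jωC) = -j/(ω·C) = 0 - j5.587e+04 Ω
Step 3 — Series combination: Z_total = R + C = 486 - j5.587e+04 Ω = 5.587e+04∠-89.5° Ω.

Z = 486 - j5.587e+04 Ω = 5.587e+04∠-89.5° Ω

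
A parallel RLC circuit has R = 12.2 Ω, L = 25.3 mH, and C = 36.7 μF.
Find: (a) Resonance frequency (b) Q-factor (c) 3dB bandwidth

Step 1 — Resonance: ω₀ = 1/√(LC) = 1/√(0.0253·3.67e-05) = 1038 rad/s.
Step 2 — f₀ = ω₀/(2π) = 165.2 Hz.
Step 3 — Parallel Q: Q = R/(ω₀L) = 12.2/(1038·0.0253) = 0.4647.
Step 4 — Bandwidth: Δω = ω₀/Q = 2233 rad/s; BW = Δω/(2π) = 355.5 Hz.

(a) f₀ = 165.2 Hz  (b) Q = 0.4647  (c) BW = 355.5 Hz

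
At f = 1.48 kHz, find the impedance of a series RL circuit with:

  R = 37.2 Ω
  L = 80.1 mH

Step 1 — Angular frequency: ω = 2π·f = 2π·1480 = 9299 rad/s.
Step 2 — Component impedances:
  R: Z = R = 37.2 Ω
  L: Z = jωL = j·9299·0.0801 = 0 + j744.9 Ω
Step 3 — Series combination: Z_total = R + L = 37.2 + j744.9 Ω = 745.8∠87.1° Ω.

Z = 37.2 + j744.9 Ω = 745.8∠87.1° Ω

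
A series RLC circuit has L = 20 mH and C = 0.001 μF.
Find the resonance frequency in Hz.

Step 1 — Resonance condition Im(Z)=0 gives ω₀ = 1/√(LC).
Step 2 — ω₀ = 1/√(0.02·1e-09) = 2.236e+05 rad/s.
Step 3 — f₀ = ω₀/(2π) = 3.559e+04 Hz.

f₀ = 3.559e+04 Hz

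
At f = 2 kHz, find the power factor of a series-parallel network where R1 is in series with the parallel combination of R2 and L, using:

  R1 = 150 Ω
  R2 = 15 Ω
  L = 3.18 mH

Step 1 — Angular frequency: ω = 2π·f = 2π·2000 = 1.257e+04 rad/s.
Step 2 — Component impedances:
  R1: Z = R = 150 Ω
  R2: Z = R = 15 Ω
  L: Z = jωL = j·1.257e+04·0.00318 = 0 + j39.96 Ω
Step 3 — Parallel branch: R2 || L = 1/(1/R2 + 1/L) = 13.15 + j4.935 Ω.
Step 4 — Series with R1: Z_total = R1 + (R2 || L) = 163.1 + j4.935 Ω = 163.2∠1.7° Ω.
Step 5 — Power factor: PF = cos(φ) = Re(Z)/|Z| = 163.148/163.222 = 0.9995.
Step 6 — Type: Im(Z) = 4.935 ⇒ lagging (phase φ = 1.7°).

PF = 0.9995 (lagging, φ = 1.7°)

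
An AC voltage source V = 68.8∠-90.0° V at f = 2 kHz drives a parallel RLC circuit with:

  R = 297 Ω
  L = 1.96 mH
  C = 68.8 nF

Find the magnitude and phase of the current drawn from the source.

Step 1 — Angular frequency: ω = 2π·f = 2π·2000 = 1.257e+04 rad/s.
Step 2 — Component impedances:
  R: Z = R = 297 Ω
  L: Z = jωL = j·1.257e+04·0.00196 = 0 + j24.63 Ω
  C: Z = 1/(jωC) = -j/(ω·C) = 0 - j1157 Ω
Step 3 — Parallel combination: 1/Z_total = 1/R + 1/L + 1/C; Z_total = 2.117 + j24.99 Ω = 25.08∠85.2° Ω.
Step 4 — Source phasor: V = 68.8∠-90.0° V = 0 - j68.8 V.
Step 5 — Ohm's law: I = V / Z_total = (0 - j68.8) / (2.117 + j24.99) = -2.734 - j0.2316 A.
Step 6 — Convert to polar: |I| = 2.744 A, ∠I = -175.2°.

I = 2.744∠-175.2° A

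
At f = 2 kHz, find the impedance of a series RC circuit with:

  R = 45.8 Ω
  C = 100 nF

Step 1 — Angular frequency: ω = 2π·f = 2π·2000 = 1.257e+04 rad/s.
Step 2 — Component impedances:
  R: Z = R = 45.8 Ω
  C: Z = 1/(jωC) = -j/(ω·C) = 0 - j795.8 Ω
Step 3 — Series combination: Z_total = R + C = 45.8 - j795.8 Ω = 797.1∠-86.7° Ω.

Z = 45.8 - j795.8 Ω = 797.1∠-86.7° Ω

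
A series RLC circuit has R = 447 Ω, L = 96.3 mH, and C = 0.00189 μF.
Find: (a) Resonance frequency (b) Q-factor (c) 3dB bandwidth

Step 1 — Resonance: ω₀ = 1/√(LC) = 1/√(0.0963·1.89e-09) = 7.412e+04 rad/s.
Step 2 — f₀ = ω₀/(2π) = 1.18e+04 Hz.
Step 3 — Series Q: Q = ω₀L/R = 7.412e+04·0.0963/447 = 15.97.
Step 4 — Bandwidth: Δω = ω₀/Q = 4642 rad/s; BW = Δω/(2π) = 738.8 Hz.

(a) f₀ = 1.18e+04 Hz  (b) Q = 15.97  (c) BW = 738.8 Hz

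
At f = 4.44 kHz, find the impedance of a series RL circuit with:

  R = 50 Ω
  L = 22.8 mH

Step 1 — Angular frequency: ω = 2π·f = 2π·4440 = 2.79e+04 rad/s.
Step 2 — Component impedances:
  R: Z = R = 50 Ω
  L: Z = jωL = j·2.79e+04·0.0228 = 0 + j636.1 Ω
Step 3 — Series combination: Z_total = R + L = 50 + j636.1 Ω = 638∠85.5° Ω.

Z = 50 + j636.1 Ω = 638∠85.5° Ω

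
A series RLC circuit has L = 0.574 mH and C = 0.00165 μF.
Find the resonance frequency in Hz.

Step 1 — Resonance condition Im(Z)=0 gives ω₀ = 1/√(LC).
Step 2 — ω₀ = 1/√(0.000574·1.65e-09) = 1.028e+06 rad/s.
Step 3 — f₀ = ω₀/(2π) = 1.635e+05 Hz.

f₀ = 1.635e+05 Hz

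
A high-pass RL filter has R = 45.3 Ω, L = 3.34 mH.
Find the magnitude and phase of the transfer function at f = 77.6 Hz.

Step 1 — Angular frequency: ω = 2π·77.6 = 487.6 rad/s.
Step 2 — Transfer function: H(jω) = jωL/(R + jωL).
Step 3 — Numerator jωL = j·1.629; denominator R + jωL = 45.3 + j1.629.
Step 4 — H = 0.001291 + j0.0359.
Step 5 — Magnitude: |H| = 0.03593 (-28.9 dB); phase: φ = 87.9°.

|H| = 0.03593 (-28.9 dB), φ = 87.9°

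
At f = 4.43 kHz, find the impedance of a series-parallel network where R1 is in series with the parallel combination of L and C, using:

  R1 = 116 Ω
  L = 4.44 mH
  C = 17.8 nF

Step 1 — Angular frequency: ω = 2π·f = 2π·4430 = 2.783e+04 rad/s.
Step 2 — Component impedances:
  R1: Z = R = 116 Ω
  L: Z = jωL = j·2.783e+04·0.00444 = 0 + j123.6 Ω
  C: Z = 1/(jωC) = -j/(ω·C) = 0 - j2018 Ω
Step 3 — Parallel branch: L || C = 1/(1/L + 1/C) = 0 + j131.6 Ω.
Step 4 — Series with R1: Z_total = R1 + (L || C) = 116 + j131.6 Ω = 175.5∠48.6° Ω.

Z = 116 + j131.6 Ω = 175.5∠48.6° Ω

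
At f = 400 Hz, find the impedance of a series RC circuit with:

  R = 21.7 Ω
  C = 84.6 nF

Step 1 — Angular frequency: ω = 2π·f = 2π·400 = 2513 rad/s.
Step 2 — Component impedances:
  R: Z = R = 21.7 Ω
  C: Z = 1/(jωC) = -j/(ω·C) = 0 - j4703 Ω
Step 3 — Series combination: Z_total = R + C = 21.7 - j4703 Ω = 4703∠-89.7° Ω.

Z = 21.7 - j4703 Ω = 4703∠-89.7° Ω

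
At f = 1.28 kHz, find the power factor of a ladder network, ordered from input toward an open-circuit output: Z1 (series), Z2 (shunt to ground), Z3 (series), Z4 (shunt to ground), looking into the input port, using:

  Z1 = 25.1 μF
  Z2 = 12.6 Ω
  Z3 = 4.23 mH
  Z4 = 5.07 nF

Step 1 — Angular frequency: ω = 2π·f = 2π·1280 = 8042 rad/s.
Step 2 — Component impedances:
  Z1: Z = 1/(jωC) = -j/(ω·C) = 0 - j4.954 Ω
  Z2: Z = R = 12.6 Ω
  Z3: Z = jωL = j·8042·0.00423 = 0 + j34.02 Ω
  Z4: Z = 1/(jωC) = -j/(ω·C) = 0 - j2.452e+04 Ω
Step 3 — Ladder network (open output): work backward from the far end, alternating series and parallel combinations. Z_in = 12.6 - j4.96 Ω = 13.54∠-21.5° Ω.
Step 4 — Power factor: PF = cos(φ) = Re(Z)/|Z| = 12.6/13.541 = 0.9305.
Step 5 — Type: Im(Z) = -4.96 ⇒ leading (phase φ = -21.5°).

PF = 0.9305 (leading, φ = -21.5°)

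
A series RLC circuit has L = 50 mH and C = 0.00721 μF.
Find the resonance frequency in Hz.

Step 1 — Resonance condition Im(Z)=0 gives ω₀ = 1/√(LC).
Step 2 — ω₀ = 1/√(0.05·7.21e-09) = 5.267e+04 rad/s.
Step 3 — f₀ = ω₀/(2π) = 8382 Hz.

f₀ = 8382 Hz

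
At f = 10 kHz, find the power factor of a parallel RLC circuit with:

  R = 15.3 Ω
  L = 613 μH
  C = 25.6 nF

Step 1 — Angular frequency: ω = 2π·f = 2π·1e+04 = 6.283e+04 rad/s.
Step 2 — Component impedances:
  R: Z = R = 15.3 Ω
  L: Z = jωL = j·6.283e+04·0.000613 = 0 + j38.52 Ω
  C: Z = 1/(jωC) = -j/(ω·C) = 0 - j621.7 Ω
Step 3 — Parallel combination: 1/Z_total = 1/R + 1/L + 1/C; Z_total = 13.43 + j5.006 Ω = 14.34∠20.4° Ω.
Step 4 — Power factor: PF = cos(φ) = Re(Z)/|Z| = 13.435/14.337 = 0.9371.
Step 5 — Type: Im(Z) = 5.006 ⇒ lagging (phase φ = 20.4°).

PF = 0.9371 (lagging, φ = 20.4°)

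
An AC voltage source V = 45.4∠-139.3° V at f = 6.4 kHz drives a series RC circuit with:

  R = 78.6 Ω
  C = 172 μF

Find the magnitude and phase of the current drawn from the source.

Step 1 — Angular frequency: ω = 2π·f = 2π·6400 = 4.021e+04 rad/s.
Step 2 — Component impedances:
  R: Z = R = 78.6 Ω
  C: Z = 1/(jωC) = -j/(ω·C) = 0 - j0.1446 Ω
Step 3 — Series combination: Z_total = R + C = 78.6 - j0.1446 Ω = 78.6∠-0.1° Ω.
Step 4 — Source phasor: V = 45.4∠-139.3° V = -34.42 - j29.61 V.
Step 5 — Ohm's law: I = V / Z_total = (-34.42 - j29.61) / (78.6 - j0.1446) = -0.4372 - j0.3775 A.
Step 6 — Convert to polar: |I| = 0.5776 A, ∠I = -139.2°.

I = 0.5776∠-139.2° A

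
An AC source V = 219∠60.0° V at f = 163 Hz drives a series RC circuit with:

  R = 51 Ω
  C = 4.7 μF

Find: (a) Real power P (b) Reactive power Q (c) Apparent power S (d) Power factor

Step 1 — Angular frequency: ω = 2π·f = 2π·163 = 1024 rad/s.
Step 2 — Component impedances:
  R: Z = R = 51 Ω
  C: Z = 1/(jωC) = -j/(ω·C) = 0 - j207.7 Ω
Step 3 — Series combination: Z_total = R + C = 51 - j207.7 Ω = 213.9∠-76.2° Ω.
Step 4 — Source phasor: V = 219∠60.0° V = 109.5 + j189.7 V.
Step 5 — Current: I = V / Z = -0.739 + j0.7085 A = 1.024∠136.2° A.
Step 6 — Complex power: S = V·I* = 53.45 - j217.7 VA.
Step 7 — Real power: P = Re(S) = 53.45 W.
Step 8 — Reactive power: Q = Im(S) = -217.7 VAR.
Step 9 — Apparent power: |S| = 224.2 VA.
Step 10 — Power factor: PF = P/|S| = 0.2384 (leading).

(a) P = 53.45 W  (b) Q = -217.7 VAR  (c) S = 224.2 VA  (d) PF = 0.2384 (leading)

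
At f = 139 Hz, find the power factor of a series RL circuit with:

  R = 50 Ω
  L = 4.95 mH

Step 1 — Angular frequency: ω = 2π·f = 2π·139 = 873.4 rad/s.
Step 2 — Component impedances:
  R: Z = R = 50 Ω
  L: Z = jωL = j·873.4·0.00495 = 0 + j4.323 Ω
Step 3 — Series combination: Z_total = R + L = 50 + j4.323 Ω = 50.19∠4.9° Ω.
Step 4 — Power factor: PF = cos(φ) = Re(Z)/|Z| = 50/50.187 = 0.9963.
Step 5 — Type: Im(Z) = 4.323 ⇒ lagging (phase φ = 4.9°).

PF = 0.9963 (lagging, φ = 4.9°)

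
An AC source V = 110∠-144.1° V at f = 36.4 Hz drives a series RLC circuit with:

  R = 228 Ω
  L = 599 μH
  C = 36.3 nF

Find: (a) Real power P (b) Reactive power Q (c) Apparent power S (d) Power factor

Step 1 — Angular frequency: ω = 2π·f = 2π·36.4 = 228.7 rad/s.
Step 2 — Component impedances:
  R: Z = R = 228 Ω
  L: Z = jωL = j·228.7·0.000599 = 0 + j0.137 Ω
  C: Z = 1/(jωC) = -j/(ω·C) = 0 - j1.205e+05 Ω
Step 3 — Series combination: Z_total = R + L + C = 228 - j1.205e+05 Ω = 1.205e+05∠-89.9° Ω.
Step 4 — Source phasor: V = 110∠-144.1° V = -89.1 - j64.5 V.
Step 5 — Current: I = V / Z = 0.0005341 - j0.0007408 A = 0.0009132∠-54.2° A.
Step 6 — Complex power: S = V·I* = 0.0001901 - j0.1005 VA.
Step 7 — Real power: P = Re(S) = 0.0001901 W.
Step 8 — Reactive power: Q = Im(S) = -0.1005 VAR.
Step 9 — Apparent power: |S| = 0.1005 VA.
Step 10 — Power factor: PF = P/|S| = 0.001893 (leading).

(a) P = 0.0001901 W  (b) Q = -0.1005 VAR  (c) S = 0.1005 VA  (d) PF = 0.001893 (leading)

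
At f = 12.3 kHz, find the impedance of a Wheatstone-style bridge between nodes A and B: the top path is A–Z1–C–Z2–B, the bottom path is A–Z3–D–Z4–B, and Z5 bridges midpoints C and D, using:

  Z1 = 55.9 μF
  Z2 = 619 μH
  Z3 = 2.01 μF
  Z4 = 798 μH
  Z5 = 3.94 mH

Step 1 — Angular frequency: ω = 2π·f = 2π·1.23e+04 = 7.728e+04 rad/s.
Step 2 — Component impedances:
  Z1: Z = 1/(jωC) = -j/(ω·C) = 0 - j0.2315 Ω
  Z2: Z = jωL = j·7.728e+04·0.000619 = 0 + j47.84 Ω
  Z3: Z = 1/(jωC) = -j/(ω·C) = 0 - j6.438 Ω
  Z4: Z = jωL = j·7.728e+04·0.000798 = 0 + j61.67 Ω
  Z5: Z = jωL = j·7.728e+04·0.00394 = 0 + j304.5 Ω
Step 3 — Bridge requires nodal analysis (the Z5 bridge couples midpoints C and D, so the two paths cannot be reduced to a simple series/parallel combination). Setting node B to ground and injecting 1 A at node A, the 3-node admittance system at A, C, D solves to V_A = Z_AB = 0 + j25.54 Ω = 25.54∠90.0° Ω.

Z = 0 + j25.54 Ω = 25.54∠90.0° Ω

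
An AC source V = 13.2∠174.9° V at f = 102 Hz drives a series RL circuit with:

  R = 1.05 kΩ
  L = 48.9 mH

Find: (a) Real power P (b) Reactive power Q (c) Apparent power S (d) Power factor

Step 1 — Angular frequency: ω = 2π·f = 2π·102 = 640.9 rad/s.
Step 2 — Component impedances:
  R: Z = R = 1050 Ω
  L: Z = jωL = j·640.9·0.0489 = 0 + j31.34 Ω
Step 3 — Series combination: Z_total = R + L = 1050 + j31.34 Ω = 1050∠1.7° Ω.
Step 4 — Source phasor: V = 13.2∠174.9° V = -13.15 + j1.173 V.
Step 5 — Current: I = V / Z = -0.01248 + j0.00149 A = 0.01257∠173.2° A.
Step 6 — Complex power: S = V·I* = 0.1658 + j0.004948 VA.
Step 7 — Real power: P = Re(S) = 0.1658 W.
Step 8 — Reactive power: Q = Im(S) = 0.004948 VAR.
Step 9 — Apparent power: |S| = 0.1659 VA.
Step 10 — Power factor: PF = P/|S| = 0.9996 (lagging).

(a) P = 0.1658 W  (b) Q = 0.004948 VAR  (c) S = 0.1659 VA  (d) PF = 0.9996 (lagging)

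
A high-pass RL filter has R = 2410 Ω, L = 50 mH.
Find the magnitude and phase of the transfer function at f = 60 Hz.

Step 1 — Angular frequency: ω = 2π·60 = 377 rad/s.
Step 2 — Transfer function: H(jω) = jωL/(R + jωL).
Step 3 — Numerator jωL = j·18.85; denominator R + jωL = 2410 + j18.85.
Step 4 — H = 6.117e-05 + j0.007821.
Step 5 — Magnitude: |H| = 0.007821 (-42.1 dB); phase: φ = 89.6°.

|H| = 0.007821 (-42.1 dB), φ = 89.6°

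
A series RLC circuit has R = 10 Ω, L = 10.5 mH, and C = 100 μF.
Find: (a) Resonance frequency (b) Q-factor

Step 1 — Resonance condition Im(Z)=0 gives ω₀ = 1/√(LC).
Step 2 — ω₀ = 1/√(0.0105·0.0001) = 975.9 rad/s.
Step 3 — f₀ = ω₀/(2π) = 155.3 Hz.
Step 4 — Series Q: Q = ω₀L/R = 975.9·0.0105/10 = 1.025.

(a) f₀ = 155.3 Hz  (b) Q = 1.025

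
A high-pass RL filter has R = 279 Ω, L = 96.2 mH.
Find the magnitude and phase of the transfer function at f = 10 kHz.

Step 1 — Angular frequency: ω = 2π·1e+04 = 6.283e+04 rad/s.
Step 2 — Transfer function: H(jω) = jωL/(R + jωL).
Step 3 — Numerator jωL = j·6044; denominator R + jωL = 279 + j6044.
Step 4 — H = 0.9979 + j0.04606.
Step 5 — Magnitude: |H| = 0.9989 (-0.0 dB); phase: φ = 2.6°.

|H| = 0.9989 (-0.0 dB), φ = 2.6°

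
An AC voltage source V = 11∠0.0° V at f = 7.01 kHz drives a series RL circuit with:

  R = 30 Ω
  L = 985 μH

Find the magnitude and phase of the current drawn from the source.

Step 1 — Angular frequency: ω = 2π·f = 2π·7010 = 4.405e+04 rad/s.
Step 2 — Component impedances:
  R: Z = R = 30 Ω
  L: Z = jωL = j·4.405e+04·0.000985 = 0 + j43.38 Ω
Step 3 — Series combination: Z_total = R + L = 30 + j43.38 Ω = 52.75∠55.3° Ω.
Step 4 — Source phasor: V = 11∠0.0° V = 11 V.
Step 5 — Ohm's law: I = V / Z_total = (11) / (30 + j43.38) = 0.1186 - j0.1715 A.
Step 6 — Convert to polar: |I| = 0.2085 A, ∠I = -55.3°.

I = 0.2085∠-55.3° A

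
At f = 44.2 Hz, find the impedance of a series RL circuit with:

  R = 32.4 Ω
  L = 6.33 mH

Step 1 — Angular frequency: ω = 2π·f = 2π·44.2 = 277.7 rad/s.
Step 2 — Component impedances:
  R: Z = R = 32.4 Ω
  L: Z = jωL = j·277.7·0.00633 = 0 + j1.758 Ω
Step 3 — Series combination: Z_total = R + L = 32.4 + j1.758 Ω = 32.45∠3.1° Ω.

Z = 32.4 + j1.758 Ω = 32.45∠3.1° Ω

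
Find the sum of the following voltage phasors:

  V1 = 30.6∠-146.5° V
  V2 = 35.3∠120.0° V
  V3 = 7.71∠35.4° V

Step 1 — Convert each phasor to rectangular form:
  V1 = 30.6·(cos(-146.5°) + j·sin(-146.5°)) = -25.52 - j16.89 V
  V2 = 35.3·(cos(120.0°) + j·sin(120.0°)) = -17.65 + j30.57 V
  V3 = 7.71·(cos(35.4°) + j·sin(35.4°)) = 6.285 + j4.466 V
Step 2 — Sum components: V_total = -36.88 + j18.15 V.
Step 3 — Convert to polar: |V_total| = 41.11 V, ∠V_total = 153.8°.

V_total = 41.11∠153.8° V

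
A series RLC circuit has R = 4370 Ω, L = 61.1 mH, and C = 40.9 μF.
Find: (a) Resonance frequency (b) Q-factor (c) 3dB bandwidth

Step 1 — Resonance: ω₀ = 1/√(LC) = 1/√(0.0611·4.09e-05) = 632.6 rad/s.
Step 2 — f₀ = ω₀/(2π) = 100.7 Hz.
Step 3 — Series Q: Q = ω₀L/R = 632.6·0.0611/4370 = 0.008845.
Step 4 — Bandwidth: Δω = ω₀/Q = 7.152e+04 rad/s; BW = Δω/(2π) = 1.138e+04 Hz.

(a) f₀ = 100.7 Hz  (b) Q = 0.008845  (c) BW = 1.138e+04 Hz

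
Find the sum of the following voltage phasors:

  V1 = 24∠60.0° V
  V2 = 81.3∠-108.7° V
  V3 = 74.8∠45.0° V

Step 1 — Convert each phasor to rectangular form:
  V1 = 24·(cos(60.0°) + j·sin(60.0°)) = 12 + j20.78 V
  V2 = 81.3·(cos(-108.7°) + j·sin(-108.7°)) = -26.07 - j77.01 V
  V3 = 74.8·(cos(45.0°) + j·sin(45.0°)) = 52.89 + j52.89 V
Step 2 — Sum components: V_total = 38.83 - j3.332 V.
Step 3 — Convert to polar: |V_total| = 38.97 V, ∠V_total = -4.9°.

V_total = 38.97∠-4.9° V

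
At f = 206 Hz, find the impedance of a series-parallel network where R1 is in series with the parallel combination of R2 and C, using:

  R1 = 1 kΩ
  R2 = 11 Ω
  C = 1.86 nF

Step 1 — Angular frequency: ω = 2π·f = 2π·206 = 1294 rad/s.
Step 2 — Component impedances:
  R1: Z = R = 1000 Ω
  R2: Z = R = 11 Ω
  C: Z = 1/(jωC) = -j/(ω·C) = 0 - j4.154e+05 Ω
Step 3 — Parallel branch: R2 || C = 1/(1/R2 + 1/C) = 11 - j0.0002913 Ω.
Step 4 — Series with R1: Z_total = R1 + (R2 || C) = 1011 - j0.0002913 Ω = 1011∠-0.0° Ω.

Z = 1011 - j0.0002913 Ω = 1011∠-0.0° Ω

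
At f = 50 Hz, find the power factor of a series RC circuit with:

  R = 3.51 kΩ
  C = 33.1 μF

Step 1 — Angular frequency: ω = 2π·f = 2π·50 = 314.2 rad/s.
Step 2 — Component impedances:
  R: Z = R = 3510 Ω
  C: Z = 1/(jωC) = -j/(ω·C) = 0 - j96.17 Ω
Step 3 — Series combination: Z_total = R + C = 3510 - j96.17 Ω = 3511∠-1.6° Ω.
Step 4 — Power factor: PF = cos(φ) = Re(Z)/|Z| = 3510/3511.3 = 0.9996.
Step 5 — Type: Im(Z) = -96.17 ⇒ leading (phase φ = -1.6°).

PF = 0.9996 (leading, φ = -1.6°)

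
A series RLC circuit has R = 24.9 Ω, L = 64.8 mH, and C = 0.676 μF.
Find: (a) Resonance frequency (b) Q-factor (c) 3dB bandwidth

Step 1 — Resonance: ω₀ = 1/√(LC) = 1/√(0.0648·6.76e-07) = 4778 rad/s.
Step 2 — f₀ = ω₀/(2π) = 760.4 Hz.
Step 3 — Series Q: Q = ω₀L/R = 4778·0.0648/24.9 = 12.43.
Step 4 — Bandwidth: Δω = ω₀/Q = 384.3 rad/s; BW = Δω/(2π) = 61.16 Hz.

(a) f₀ = 760.4 Hz  (b) Q = 12.43  (c) BW = 61.16 Hz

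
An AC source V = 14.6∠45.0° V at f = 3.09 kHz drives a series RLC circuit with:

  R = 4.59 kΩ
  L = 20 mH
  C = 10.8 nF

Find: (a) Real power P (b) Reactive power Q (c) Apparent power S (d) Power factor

Step 1 — Angular frequency: ω = 2π·f = 2π·3090 = 1.942e+04 rad/s.
Step 2 — Component impedances:
  R: Z = R = 4590 Ω
  L: Z = jωL = j·1.942e+04·0.02 = 0 + j388.3 Ω
  C: Z = 1/(jωC) = -j/(ω·C) = 0 - j4769 Ω
Step 3 — Series combination: Z_total = R + L + C = 4590 - j4381 Ω = 6345∠-43.7° Ω.
Step 4 — Source phasor: V = 14.6∠45.0° V = 10.32 + j10.32 V.
Step 5 — Current: I = V / Z = 5.364e-05 + j0.0023 A = 0.002301∠88.7° A.
Step 6 — Complex power: S = V·I* = 0.0243 - j0.02319 VA.
Step 7 — Real power: P = Re(S) = 0.0243 W.
Step 8 — Reactive power: Q = Im(S) = -0.02319 VAR.
Step 9 — Apparent power: |S| = 0.03359 VA.
Step 10 — Power factor: PF = P/|S| = 0.7234 (leading).

(a) P = 0.0243 W  (b) Q = -0.02319 VAR  (c) S = 0.03359 VA  (d) PF = 0.7234 (leading)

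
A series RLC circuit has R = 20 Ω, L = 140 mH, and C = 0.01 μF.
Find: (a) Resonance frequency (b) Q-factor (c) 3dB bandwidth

Step 1 — Resonance: ω₀ = 1/√(LC) = 1/√(0.14·1e-08) = 2.673e+04 rad/s.
Step 2 — f₀ = ω₀/(2π) = 4254 Hz.
Step 3 — Series Q: Q = ω₀L/R = 2.673e+04·0.14/20 = 187.1.
Step 4 — Bandwidth: Δω = ω₀/Q = 142.9 rad/s; BW = Δω/(2π) = 22.74 Hz.

(a) f₀ = 4254 Hz  (b) Q = 187.1  (c) BW = 22.74 Hz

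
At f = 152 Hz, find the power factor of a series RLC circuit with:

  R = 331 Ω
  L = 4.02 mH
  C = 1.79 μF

Step 1 — Angular frequency: ω = 2π·f = 2π·152 = 955 rad/s.
Step 2 — Component impedances:
  R: Z = R = 331 Ω
  L: Z = jωL = j·955·0.00402 = 0 + j3.839 Ω
  C: Z = 1/(jωC) = -j/(ω·C) = 0 - j585 Ω
Step 3 — Series combination: Z_total = R + L + C = 331 - j581.1 Ω = 668.8∠-60.3° Ω.
Step 4 — Power factor: PF = cos(φ) = Re(Z)/|Z| = 331/668.8 = 0.4949.
Step 5 — Type: Im(Z) = -581.1 ⇒ leading (phase φ = -60.3°).

PF = 0.4949 (leading, φ = -60.3°)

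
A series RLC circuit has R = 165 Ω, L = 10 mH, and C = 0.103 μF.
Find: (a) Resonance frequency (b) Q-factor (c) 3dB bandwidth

Step 1 — Resonance condition Im(Z)=0 gives ω₀ = 1/√(LC).
Step 2 — ω₀ = 1/√(0.01·1.03e-07) = 3.116e+04 rad/s.
Step 3 — f₀ = ω₀/(2π) = 4959 Hz.
Step 4 — Series Q: Q = ω₀L/R = 3.116e+04·0.01/165 = 1.888.
Step 5 — 3dB bandwidth: Δω = ω₀/Q = 1.65e+04 rad/s; BW = Δω/(2π) = 2626 Hz.

(a) f₀ = 4959 Hz  (b) Q = 1.888  (c) BW = 2626 Hz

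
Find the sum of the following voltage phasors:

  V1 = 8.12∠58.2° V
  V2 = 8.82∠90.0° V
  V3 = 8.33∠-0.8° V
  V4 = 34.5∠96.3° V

Step 1 — Convert each phasor to rectangular form:
  V1 = 8.12·(cos(58.2°) + j·sin(58.2°)) = 4.279 + j6.901 V
  V2 = 8.82·(cos(90.0°) + j·sin(90.0°)) = 0 + j8.82 V
  V3 = 8.33·(cos(-0.8°) + j·sin(-0.8°)) = 8.329 - j0.1163 V
  V4 = 34.5·(cos(96.3°) + j·sin(96.3°)) = -3.786 + j34.29 V
Step 2 — Sum components: V_total = 8.822 + j49.9 V.
Step 3 — Convert to polar: |V_total| = 50.67 V, ∠V_total = 80.0°.

V_total = 50.67∠80.0° V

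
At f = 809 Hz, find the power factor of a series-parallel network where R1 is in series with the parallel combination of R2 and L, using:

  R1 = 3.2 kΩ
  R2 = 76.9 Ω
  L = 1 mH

Step 1 — Angular frequency: ω = 2π·f = 2π·809 = 5083 rad/s.
Step 2 — Component impedances:
  R1: Z = R = 3200 Ω
  R2: Z = R = 76.9 Ω
  L: Z = jωL = j·5083·0.001 = 0 + j5.083 Ω
Step 3 — Parallel branch: R2 || L = 1/(1/R2 + 1/L) = 0.3345 + j5.061 Ω.
Step 4 — Series with R1: Z_total = R1 + (R2 || L) = 3200 + j5.061 Ω = 3200∠0.1° Ω.
Step 5 — Power factor: PF = cos(φ) = Re(Z)/|Z| = 3200/3200 = 1.
Step 6 — Type: Im(Z) = 5.061 ⇒ lagging (phase φ = 0.1°).

PF = 1 (lagging, φ = 0.1°)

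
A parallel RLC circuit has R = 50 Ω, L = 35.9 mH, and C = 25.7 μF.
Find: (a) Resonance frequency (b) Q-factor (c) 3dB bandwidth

Step 1 — Resonance: ω₀ = 1/√(LC) = 1/√(0.0359·2.57e-05) = 1041 rad/s.
Step 2 — f₀ = ω₀/(2π) = 165.7 Hz.
Step 3 — Parallel Q: Q = R/(ω₀L) = 50/(1041·0.0359) = 1.338.
Step 4 — Bandwidth: Δω = ω₀/Q = 778.2 rad/s; BW = Δω/(2π) = 123.9 Hz.

(a) f₀ = 165.7 Hz  (b) Q = 1.338  (c) BW = 123.9 Hz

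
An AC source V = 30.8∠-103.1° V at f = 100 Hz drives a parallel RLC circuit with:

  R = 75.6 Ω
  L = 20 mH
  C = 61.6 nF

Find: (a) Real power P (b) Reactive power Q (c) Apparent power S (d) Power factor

Step 1 — Angular frequency: ω = 2π·f = 2π·100 = 628.3 rad/s.
Step 2 — Component impedances:
  R: Z = R = 75.6 Ω
  L: Z = jωL = j·628.3·0.02 = 0 + j12.57 Ω
  C: Z = 1/(jωC) = -j/(ω·C) = 0 - j2.584e+04 Ω
Step 3 — Parallel combination: 1/Z_total = 1/R + 1/L + 1/C; Z_total = 2.035 + j12.23 Ω = 12.4∠80.6° Ω.
Step 4 — Source phasor: V = 30.8∠-103.1° V = -6.981 - j30 V.
Step 5 — Current: I = V / Z = -2.478 + j0.1584 A = 2.483∠176.3° A.
Step 6 — Complex power: S = V·I* = 12.55 + j75.45 VA.
Step 7 — Real power: P = Re(S) = 12.55 W.
Step 8 — Reactive power: Q = Im(S) = 75.45 VAR.
Step 9 — Apparent power: |S| = 76.49 VA.
Step 10 — Power factor: PF = P/|S| = 0.164 (lagging).

(a) P = 12.55 W  (b) Q = 75.45 VAR  (c) S = 76.49 VA  (d) PF = 0.164 (lagging)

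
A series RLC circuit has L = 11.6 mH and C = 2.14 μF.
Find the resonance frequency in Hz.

Step 1 — Resonance condition Im(Z)=0 gives ω₀ = 1/√(LC).
Step 2 — ω₀ = 1/√(0.0116·2.14e-06) = 6347 rad/s.
Step 3 — f₀ = ω₀/(2π) = 1010 Hz.

f₀ = 1010 Hz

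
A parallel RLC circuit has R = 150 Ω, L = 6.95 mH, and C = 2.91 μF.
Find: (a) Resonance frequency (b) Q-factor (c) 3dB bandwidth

Step 1 — Resonance: ω₀ = 1/√(LC) = 1/√(0.00695·2.91e-06) = 7032 rad/s.
Step 2 — f₀ = ω₀/(2π) = 1119 Hz.
Step 3 — Parallel Q: Q = R/(ω₀L) = 150/(7032·0.00695) = 3.069.
Step 4 — Bandwidth: Δω = ω₀/Q = 2291 rad/s; BW = Δω/(2π) = 364.6 Hz.

(a) f₀ = 1119 Hz  (b) Q = 3.069  (c) BW = 364.6 Hz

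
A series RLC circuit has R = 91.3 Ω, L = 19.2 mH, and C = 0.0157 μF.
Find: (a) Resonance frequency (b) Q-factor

Step 1 — Resonance condition Im(Z)=0 gives ω₀ = 1/√(LC).
Step 2 — ω₀ = 1/√(0.0192·1.57e-08) = 5.76e+04 rad/s.
Step 3 — f₀ = ω₀/(2π) = 9167 Hz.
Step 4 — Series Q: Q = ω₀L/R = 5.76e+04·0.0192/91.3 = 12.11.

(a) f₀ = 9167 Hz  (b) Q = 12.11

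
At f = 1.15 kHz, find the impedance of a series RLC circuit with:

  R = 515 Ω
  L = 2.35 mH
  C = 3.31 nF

Step 1 — Angular frequency: ω = 2π·f = 2π·1150 = 7226 rad/s.
Step 2 — Component impedances:
  R: Z = R = 515 Ω
  L: Z = jωL = j·7226·0.00235 = 0 + j16.98 Ω
  C: Z = 1/(jωC) = -j/(ω·C) = 0 - j4.181e+04 Ω
Step 3 — Series combination: Z_total = R + L + C = 515 - j4.179e+04 Ω = 4.18e+04∠-89.3° Ω.

Z = 515 - j4.179e+04 Ω = 4.18e+04∠-89.3° Ω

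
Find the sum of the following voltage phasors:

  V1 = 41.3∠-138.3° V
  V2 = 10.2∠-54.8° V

Step 1 — Convert each phasor to rectangular form:
  V1 = 41.3·(cos(-138.3°) + j·sin(-138.3°)) = -30.84 - j27.47 V
  V2 = 10.2·(cos(-54.8°) + j·sin(-54.8°)) = 5.88 - j8.335 V
Step 2 — Sum components: V_total = -24.96 - j35.81 V.
Step 3 — Convert to polar: |V_total| = 43.65 V, ∠V_total = -124.9°.

V_total = 43.65∠-124.9° V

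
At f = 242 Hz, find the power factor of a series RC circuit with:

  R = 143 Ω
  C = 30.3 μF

Step 1 — Angular frequency: ω = 2π·f = 2π·242 = 1521 rad/s.
Step 2 — Component impedances:
  R: Z = R = 143 Ω
  C: Z = 1/(jωC) = -j/(ω·C) = 0 - j21.71 Ω
Step 3 — Series combination: Z_total = R + C = 143 - j21.71 Ω = 144.6∠-8.6° Ω.
Step 4 — Power factor: PF = cos(φ) = Re(Z)/|Z| = 143/144.64 = 0.9887.
Step 5 — Type: Im(Z) = -21.71 ⇒ leading (phase φ = -8.6°).

PF = 0.9887 (leading, φ = -8.6°)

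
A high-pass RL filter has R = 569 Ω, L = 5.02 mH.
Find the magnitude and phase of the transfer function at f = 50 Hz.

Step 1 — Angular frequency: ω = 2π·50 = 314.2 rad/s.
Step 2 — Transfer function: H(jω) = jωL/(R + jωL).
Step 3 — Numerator jωL = j·1.577; denominator R + jωL = 569 + j1.577.
Step 4 — H = 7.682e-06 + j0.002772.
Step 5 — Magnitude: |H| = 0.002772 (-51.1 dB); phase: φ = 89.8°.

|H| = 0.002772 (-51.1 dB), φ = 89.8°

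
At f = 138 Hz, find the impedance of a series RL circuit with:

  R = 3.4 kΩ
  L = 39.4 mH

Step 1 — Angular frequency: ω = 2π·f = 2π·138 = 867.1 rad/s.
Step 2 — Component impedances:
  R: Z = R = 3400 Ω
  L: Z = jωL = j·867.1·0.0394 = 0 + j34.16 Ω
Step 3 — Series combination: Z_total = R + L = 3400 + j34.16 Ω = 3400∠0.6° Ω.

Z = 3400 + j34.16 Ω = 3400∠0.6° Ω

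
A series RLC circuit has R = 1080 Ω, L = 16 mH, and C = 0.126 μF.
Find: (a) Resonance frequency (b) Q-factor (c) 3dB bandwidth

Step 1 — Resonance: ω₀ = 1/√(LC) = 1/√(0.016·1.26e-07) = 2.227e+04 rad/s.
Step 2 — f₀ = ω₀/(2π) = 3545 Hz.
Step 3 — Series Q: Q = ω₀L/R = 2.227e+04·0.016/1080 = 0.33.
Step 4 — Bandwidth: Δω = ω₀/Q = 6.75e+04 rad/s; BW = Δω/(2π) = 1.074e+04 Hz.

(a) f₀ = 3545 Hz  (b) Q = 0.33  (c) BW = 1.074e+04 Hz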